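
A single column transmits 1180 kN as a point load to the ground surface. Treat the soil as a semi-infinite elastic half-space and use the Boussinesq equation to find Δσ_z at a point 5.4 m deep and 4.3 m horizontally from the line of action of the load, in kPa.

Boussinesq vertical stress below a point load on an elastic half-space:
Δσ_z = 3P/(2πz²) · [1 + (r/z)²]^(−5/2)
r/z = 4.3/5.4 = 0.7963; [1+(r/z)²]^(−5/2) = 0.29296.
Δσ_z = 3×1180/(2π×5.4²) × 0.29296 = 19.321 × 0.29296 = 5.66 kPa

Δσ_z ≈ 5.66 kPa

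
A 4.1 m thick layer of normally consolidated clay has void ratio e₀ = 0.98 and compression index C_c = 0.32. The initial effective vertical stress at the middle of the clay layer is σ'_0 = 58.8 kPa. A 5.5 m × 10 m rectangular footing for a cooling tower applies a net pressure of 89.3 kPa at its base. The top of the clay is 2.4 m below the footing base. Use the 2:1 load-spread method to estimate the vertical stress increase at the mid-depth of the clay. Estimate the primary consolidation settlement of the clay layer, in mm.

Mid-depth of clay below the footing base: z = 2.4 + 4.1/2 = 4.45 m.
Stress increase at mid-clay by the 2:1 spreading method:
Δσ = qBL/((B+z)(L+z)) = 89.3×5.5×10/((5.5+4.45)(10+4.45)) = 34.16 kPa
Final effective stress: σ'_f = σ'_0 + Δσ = 58.8 + 34.16 = 92.96 kPa.
Normally consolidated clay, so the full stress increment lies on the virgin compression line:
S_c = C_c·H/(1+e₀)·log₁₀(σ'_f/σ'_0) = 0.32×4.1/(1+0.98)×log₁₀(92.96/58.8)
    = 0.66263 × 0.19892 = 0.1318 m

S_c ≈ 132 mm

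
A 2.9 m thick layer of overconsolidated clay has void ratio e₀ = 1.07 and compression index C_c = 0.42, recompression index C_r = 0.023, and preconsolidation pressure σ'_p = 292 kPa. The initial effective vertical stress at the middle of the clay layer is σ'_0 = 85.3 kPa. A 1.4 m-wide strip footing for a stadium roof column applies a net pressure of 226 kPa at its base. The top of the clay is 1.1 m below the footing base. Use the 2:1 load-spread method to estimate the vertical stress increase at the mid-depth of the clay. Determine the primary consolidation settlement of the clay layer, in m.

Mid-depth of clay below the footing base: z = 1.1 + 2.9/2 = 2.55 m.
Stress increase at mid-clay by the 2:1 spreading method:
Δσ = qB/(B+z) = 226×1.4/(1.4+2.55) = 80.101 kPa
Final effective stress: σ'_f = 85.3 + 80.101 = 165.4 kPa.
σ'_f = 165.4 ≤ σ'_p = 292 kPa, so the clay remains overconsolidated and only the recompression index applies:
S_c = C_r·H/(1+e₀)·log₁₀(σ'_f/σ'_0) = 0.023×2.9/2.07×log₁₀(165.4/85.3)
    = 0.032223 × 0.28759 = 0.009267 m

S_c ≈ 0.00927 m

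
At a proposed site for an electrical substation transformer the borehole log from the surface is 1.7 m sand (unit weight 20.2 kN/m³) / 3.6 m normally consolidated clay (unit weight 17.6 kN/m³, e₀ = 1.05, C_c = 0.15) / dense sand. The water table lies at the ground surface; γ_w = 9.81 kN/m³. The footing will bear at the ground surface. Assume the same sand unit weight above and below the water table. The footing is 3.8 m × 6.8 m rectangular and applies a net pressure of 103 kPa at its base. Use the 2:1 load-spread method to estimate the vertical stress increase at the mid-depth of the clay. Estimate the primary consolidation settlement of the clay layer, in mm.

Mid-depth of clay below the ground surface: z = 1.7 + 3.6/2 = 3.5 m.
Total vertical stress at mid-clay: σ_v = 20.2×1.7 + 17.6×1.8 = 66.02 kPa.
Pore pressure: u = 9.81×(3.5 − 0) = 34.335 kPa.
Initial effective stress: σ'_0 = σ_v − u = 66.02 − 34.335 = 31.685 kPa.
Stress increase at mid-clay by the 2:1 spreading method:
Δσ = qBL/((B+z)(L+z)) = 103×3.8×6.8/((3.8+3.5)(6.8+3.5)) = 35.397 kPa
Final effective stress: σ'_f = σ'_0 + Δσ = 31.685 + 35.397 = 67.082 kPa.
Normally consolidated clay, so the full stress increment lies on the virgin compression line:
S_c = C_c·H/(1+e₀)·log₁₀(σ'_f/σ'_0) = 0.15×3.6/(1+1.05)×log₁₀(67.082/31.685)
    = 0.26341 × 0.32575 = 0.08581 m

S_c ≈ 85.8 mm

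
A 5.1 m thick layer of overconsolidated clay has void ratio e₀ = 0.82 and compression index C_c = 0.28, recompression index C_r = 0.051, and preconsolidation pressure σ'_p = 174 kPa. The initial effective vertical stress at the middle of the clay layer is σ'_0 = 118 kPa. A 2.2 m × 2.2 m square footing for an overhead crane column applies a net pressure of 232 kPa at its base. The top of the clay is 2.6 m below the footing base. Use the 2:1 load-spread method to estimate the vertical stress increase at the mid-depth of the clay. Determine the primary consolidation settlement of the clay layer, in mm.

S_c ≈ 10.1 mm

Mid-depth of clay below the footing base: z = 2.6 + 5.1/2 = 5.15 m.
Stress increase at mid-clay by the 2:1 spreading method:
Δσ = qBL/((B+z)(L+z)) = 232×2.2×2.2/((2.2+5.15)(2.2+5.15)) = 20.785 kPa
Final effective stress: σ'_f = 118 + 20.785 = 138.78 kPa.
σ'_f = 138.78 ≤ σ'_p = 174 kPa, so the clay remains overconsolidated and only the recompression index applies:
S_c = C_r·H/(1+e₀)·log₁₀(σ'_f/σ'_0) = 0.051×5.1/1.82×log₁₀(138.78/118)
    = 0.14291 × 0.070445 = 0.01007 m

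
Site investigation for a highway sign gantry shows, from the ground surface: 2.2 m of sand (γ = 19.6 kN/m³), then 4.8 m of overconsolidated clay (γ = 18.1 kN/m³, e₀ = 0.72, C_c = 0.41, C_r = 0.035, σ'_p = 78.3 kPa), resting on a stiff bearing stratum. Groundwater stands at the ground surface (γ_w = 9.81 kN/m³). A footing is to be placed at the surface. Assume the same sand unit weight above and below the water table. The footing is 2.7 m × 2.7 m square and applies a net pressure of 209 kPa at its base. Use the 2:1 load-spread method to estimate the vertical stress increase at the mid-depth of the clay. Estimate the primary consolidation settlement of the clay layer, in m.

S_c ≈ 0.0223 m

Mid-depth of clay below the ground surface: z = 2.2 + 4.8/2 = 4.6 m.
Total vertical stress at mid-clay: σ_v = 19.6×2.2 + 18.1×2.4 = 86.56 kPa.
Pore pressure: u = 9.81×(4.6 − 0) = 45.126 kPa.
Initial effective stress: σ'_0 = σ_v − u = 86.56 − 45.126 = 41.434 kPa.
Stress increase at mid-clay by the 2:1 spreading method:
Δσ = qBL/((B+z)(L+z)) = 209×2.7×2.7/((2.7+4.6)(2.7+4.6)) = 28.591 kPa
Final effective stress: σ'_f = 41.434 + 28.591 = 70.025 kPa.
σ'_f = 70.025 ≤ σ'_p = 78.3 kPa, so the clay remains overconsolidated and only the recompression index applies:
S_c = C_r·H/(1+e₀)·log₁₀(σ'_f/σ'_0) = 0.035×4.8/1.72×log₁₀(70.025/41.434)
    = 0.097675 × 0.2279 = 0.02226 m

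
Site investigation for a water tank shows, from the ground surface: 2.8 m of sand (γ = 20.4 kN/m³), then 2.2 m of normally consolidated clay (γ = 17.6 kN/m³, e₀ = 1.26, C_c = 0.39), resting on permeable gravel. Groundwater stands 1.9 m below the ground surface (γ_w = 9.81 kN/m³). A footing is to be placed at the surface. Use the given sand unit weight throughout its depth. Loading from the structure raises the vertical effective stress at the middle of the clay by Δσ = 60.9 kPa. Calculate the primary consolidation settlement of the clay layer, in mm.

Mid-depth of clay below the ground surface: z = 2.8 + 2.2/2 = 3.9 m.
Total vertical stress at mid-clay: σ_v = 20.4×2.8 + 17.6×1.1 = 76.48 kPa.
Pore pressure: u = 9.81×(3.9 − 1.9) = 19.62 kPa.
Initial effective stress: σ'_0 = σ_v − u = 76.48 − 19.62 = 56.86 kPa.
Final effective stress: σ'_f = σ'_0 + Δσ = 56.86 + 60.9 = 117.76 kPa.
Normally consolidated clay, so the full stress increment lies on the virgin compression line:
S_c = C_c·H/(1+e₀)·log₁₀(σ'_f/σ'_0) = 0.39×2.2/(1+1.26)×log₁₀(117.76/56.86)
    = 0.37965 × 0.31619 = 0.12 m

S_c ≈ 120 mm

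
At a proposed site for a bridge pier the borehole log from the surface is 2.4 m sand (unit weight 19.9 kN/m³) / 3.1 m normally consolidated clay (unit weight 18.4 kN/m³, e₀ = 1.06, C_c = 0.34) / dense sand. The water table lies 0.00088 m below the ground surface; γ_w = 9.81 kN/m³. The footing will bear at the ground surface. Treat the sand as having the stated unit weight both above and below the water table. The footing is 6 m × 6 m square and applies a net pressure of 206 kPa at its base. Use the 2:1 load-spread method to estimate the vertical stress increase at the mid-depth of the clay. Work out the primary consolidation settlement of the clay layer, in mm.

S_c ≈ 244 mm

Mid-depth of clay below the ground surface: z = 2.4 + 3.1/2 = 3.95 m.
Total vertical stress at mid-clay: σ_v = 19.9×2.4 + 18.4×1.55 = 76.28 kPa.
Pore pressure: u = 9.81×(3.95 − 0.00088) = 38.74 kPa.
Initial effective stress: σ'_0 = σ_v − u = 76.28 − 38.74 = 37.54 kPa.
Stress increase at mid-clay by the 2:1 spreading method:
Δσ = qBL/((B+z)(L+z)) = 206×6×6/((6+3.95)(6+3.95)) = 74.907 kPa
Final effective stress: σ'_f = σ'_0 + Δσ = 37.54 + 74.907 = 112.45 kPa.
Normally consolidated clay, so the full stress increment lies on the virgin compression line:
S_c = C_c·H/(1+e₀)·log₁₀(σ'_f/σ'_0) = 0.34×3.1/(1+1.06)×log₁₀(112.45/37.54)
    = 0.51165 × 0.47647 = 0.2438 m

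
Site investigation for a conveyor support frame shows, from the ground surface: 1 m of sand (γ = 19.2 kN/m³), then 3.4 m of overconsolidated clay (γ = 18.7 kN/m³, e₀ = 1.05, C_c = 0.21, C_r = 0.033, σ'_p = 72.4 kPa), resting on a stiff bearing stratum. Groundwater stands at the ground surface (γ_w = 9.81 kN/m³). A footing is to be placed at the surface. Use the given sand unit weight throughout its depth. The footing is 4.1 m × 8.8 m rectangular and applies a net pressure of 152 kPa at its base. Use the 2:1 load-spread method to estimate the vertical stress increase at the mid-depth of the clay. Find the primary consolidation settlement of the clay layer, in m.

S_c ≈ 0.0663 m

Mid-depth of clay below the ground surface: z = 1 + 3.4/2 = 2.7 m.
Total vertical stress at mid-clay: σ_v = 19.2×1 + 18.7×1.7 = 50.99 kPa.
Pore pressure: u = 9.81×(2.7 − 0) = 26.487 kPa.
Initial effective stress: σ'_0 = σ_v − u = 50.99 − 26.487 = 24.503 kPa.
Stress increase at mid-clay by the 2:1 spreading method:
Δσ = qBL/((B+z)(L+z)) = 152×4.1×8.8/((4.1+2.7)(8.8+2.7)) = 70.13 kPa
Final effective stress: σ'_f = 24.503 + 70.13 = 94.633 kPa.
σ'_f = 94.633 > σ'_p = 72.4 kPa, so the stress path crosses the preconsolidation pressure — recompression up to σ'_p, then virgin compression beyond:
S_c = H/(1+e₀)·[C_r·log₁₀(σ'_p/σ'_0) + C_c·log₁₀(σ'_f/σ'_p)]
    = 3.4/2.05 × [0.033×log₁₀(72.4/24.503) + 0.21×log₁₀(94.633/72.4)]
    = 1.6585 × [0.015527 + 0.024424] = 0.06626 m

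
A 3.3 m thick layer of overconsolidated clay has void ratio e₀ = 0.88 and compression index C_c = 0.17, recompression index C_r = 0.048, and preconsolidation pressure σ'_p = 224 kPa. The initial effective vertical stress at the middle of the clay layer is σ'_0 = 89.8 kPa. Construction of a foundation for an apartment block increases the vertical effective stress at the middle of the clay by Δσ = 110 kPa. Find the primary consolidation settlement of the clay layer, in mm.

S_c ≈ 29.3 mm

Final effective stress: σ'_f = 89.8 + 110 = 199.8 kPa.
σ'_f = 199.8 ≤ σ'_p = 224 kPa, so the clay remains overconsolidated and only the recompression index applies:
S_c = C_r·H/(1+e₀)·log₁₀(σ'_f/σ'_0) = 0.048×3.3/1.88×log₁₀(199.8/89.8)
    = 0.084254 × 0.34732 = 0.02926 m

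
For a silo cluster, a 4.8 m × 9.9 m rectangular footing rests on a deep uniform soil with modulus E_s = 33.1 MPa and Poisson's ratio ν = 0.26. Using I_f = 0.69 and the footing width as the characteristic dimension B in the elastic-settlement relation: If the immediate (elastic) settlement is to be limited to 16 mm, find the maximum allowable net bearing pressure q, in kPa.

q ≈ 171 kPa

E_s = 33.1 MPa = 33100 kPa.
S_e = q·B·(1−ν²)/E_s · I_f  ⇒  q = S_e·E_s / (B·(1−ν²)·I_f).
q = 0.016 × 33100 / (4.8 × 0.9324 × 0.69) = 171.5 kPa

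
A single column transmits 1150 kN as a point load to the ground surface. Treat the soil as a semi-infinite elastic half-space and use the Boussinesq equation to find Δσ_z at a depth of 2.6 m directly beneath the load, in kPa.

Boussinesq vertical stress below a point load on an elastic half-space:
Δσ_z = 3P/(2πz²) · [1 + (r/z)²]^(−5/2)
r/z = 0/2.6 = 0; [1+(r/z)²]^(−5/2) = 1.
Δσ_z = 3×1150/(2π×2.6²) × 1 = 81.226 × 1 = 81.23 kPa

Δσ_z ≈ 81.2 kPa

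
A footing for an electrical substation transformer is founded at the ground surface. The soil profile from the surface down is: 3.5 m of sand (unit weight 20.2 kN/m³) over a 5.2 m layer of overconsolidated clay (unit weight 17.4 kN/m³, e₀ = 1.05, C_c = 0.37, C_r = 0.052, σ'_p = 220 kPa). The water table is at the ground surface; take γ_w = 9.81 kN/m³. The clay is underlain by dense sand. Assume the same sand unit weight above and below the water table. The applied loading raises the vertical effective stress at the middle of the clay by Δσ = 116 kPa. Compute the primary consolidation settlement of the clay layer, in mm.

S_c ≈ 64.2 mm

Mid-depth of clay below the ground surface: z = 3.5 + 5.2/2 = 6.1 m.
Total vertical stress at mid-clay: σ_v = 20.2×3.5 + 17.4×2.6 = 115.94 kPa.
Pore pressure: u = 9.81×(6.1 − 0) = 59.841 kPa.
Initial effective stress: σ'_0 = σ_v − u = 115.94 − 59.841 = 56.099 kPa.
Final effective stress: σ'_f = 56.099 + 116 = 172.1 kPa.
σ'_f = 172.1 ≤ σ'_p = 220 kPa, so the clay remains overconsolidated and only the recompression index applies:
S_c = C_r·H/(1+e₀)·log₁₀(σ'_f/σ'_0) = 0.052×5.2/2.05×log₁₀(172.1/56.099)
    = 0.1319 × 0.48683 = 0.06421 m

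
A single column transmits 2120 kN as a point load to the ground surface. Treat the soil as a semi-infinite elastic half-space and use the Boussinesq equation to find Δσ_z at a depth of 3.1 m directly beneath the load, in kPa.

Boussinesq vertical stress below a point load on an elastic half-space:
Δσ_z = 3P/(2πz²) · [1 + (r/z)²]^(−5/2)
r/z = 0/3.1 = 0; [1+(r/z)²]^(−5/2) = 1.
Δσ_z = 3×2120/(2π×3.1²) × 1 = 105.33 × 1 = 105.3 kPa

Δσ_z ≈ 105 kPa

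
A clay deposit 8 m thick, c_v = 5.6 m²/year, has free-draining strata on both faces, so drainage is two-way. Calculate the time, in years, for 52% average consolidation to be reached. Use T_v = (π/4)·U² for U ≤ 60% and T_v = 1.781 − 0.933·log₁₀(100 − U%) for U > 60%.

Drainage path length: H_d = H/2 = 4 m (double drainage).
U ≤ 60%: T_v = (π/4)·U² = (π/4)×0.52² = 0.21237.
t = T_v·H_d²/c_v = 0.21237×4²/5.6 = 0.6068 years.

t ≈ 0.607 years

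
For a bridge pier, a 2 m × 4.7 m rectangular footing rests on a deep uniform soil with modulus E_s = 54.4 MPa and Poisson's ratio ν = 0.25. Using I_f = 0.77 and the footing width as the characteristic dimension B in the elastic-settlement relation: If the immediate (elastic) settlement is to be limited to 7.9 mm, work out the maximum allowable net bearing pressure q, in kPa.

q ≈ 298 kPa

E_s = 54.4 MPa = 54400 kPa.
S_e = q·B·(1−ν²)/E_s · I_f  ⇒  q = S_e·E_s / (B·(1−ν²)·I_f).
q = 0.0079 × 54400 / (2 × 0.9375 × 0.77) = 297.7 kPa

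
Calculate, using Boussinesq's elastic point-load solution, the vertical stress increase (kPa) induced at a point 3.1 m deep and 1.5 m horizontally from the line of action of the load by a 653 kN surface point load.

Δσ_z ≈ 19.2 kPa

Boussinesq vertical stress below a point load on an elastic half-space:
Δσ_z = 3P/(2πz²) · [1 + (r/z)²]^(−5/2)
r/z = 1.5/3.1 = 0.48387; [1+(r/z)²]^(−5/2) = 0.59101.
Δσ_z = 3×653/(2π×3.1²) × 0.59101 = 32.444 × 0.59101 = 19.17 kPa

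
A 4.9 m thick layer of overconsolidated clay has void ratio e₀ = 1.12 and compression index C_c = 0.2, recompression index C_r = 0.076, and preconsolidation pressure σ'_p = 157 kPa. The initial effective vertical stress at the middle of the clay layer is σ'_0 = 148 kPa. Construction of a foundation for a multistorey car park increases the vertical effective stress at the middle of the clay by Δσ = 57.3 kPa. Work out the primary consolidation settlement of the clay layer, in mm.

S_c ≈ 58.4 mm

Final effective stress: σ'_f = 148 + 57.3 = 205.3 kPa.
σ'_f = 205.3 > σ'_p = 157 kPa, so the stress path crosses the preconsolidation pressure — recompression up to σ'_p, then virgin compression beyond:
S_c = H/(1+e₀)·[C_r·log₁₀(σ'_p/σ'_0) + C_c·log₁₀(σ'_f/σ'_p)]
    = 4.9/2.12 × [0.076×log₁₀(157/148) + 0.2×log₁₀(205.3/157)]
    = 2.3113 × [0.0019485 + 0.023298] = 0.05835 m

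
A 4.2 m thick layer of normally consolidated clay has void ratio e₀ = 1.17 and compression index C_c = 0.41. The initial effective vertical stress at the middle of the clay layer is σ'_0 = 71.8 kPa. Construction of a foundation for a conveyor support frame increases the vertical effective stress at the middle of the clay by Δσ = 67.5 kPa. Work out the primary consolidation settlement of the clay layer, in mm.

Final effective stress: σ'_f = σ'_0 + Δσ = 71.8 + 67.5 = 139.3 kPa.
Normally consolidated clay, so the full stress increment lies on the virgin compression line:
S_c = C_c·H/(1+e₀)·log₁₀(σ'_f/σ'_0) = 0.41×4.2/(1+1.17)×log₁₀(139.3/71.8)
    = 0.79355 × 0.28783 = 0.2284 m

S_c ≈ 228 mm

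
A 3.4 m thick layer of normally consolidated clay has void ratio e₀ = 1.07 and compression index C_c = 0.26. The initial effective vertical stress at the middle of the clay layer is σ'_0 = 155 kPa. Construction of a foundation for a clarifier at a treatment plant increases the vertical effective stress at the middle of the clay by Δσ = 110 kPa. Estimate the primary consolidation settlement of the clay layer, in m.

Final effective stress: σ'_f = σ'_0 + Δσ = 155 + 110 = 265 kPa.
Normally consolidated clay, so the full stress increment lies on the virgin compression line:
S_c = C_c·H/(1+e₀)·log₁₀(σ'_f/σ'_0) = 0.26×3.4/(1+1.07)×log₁₀(265/155)
    = 0.42705 × 0.23291 = 0.09946 m

S_c ≈ 0.0995 m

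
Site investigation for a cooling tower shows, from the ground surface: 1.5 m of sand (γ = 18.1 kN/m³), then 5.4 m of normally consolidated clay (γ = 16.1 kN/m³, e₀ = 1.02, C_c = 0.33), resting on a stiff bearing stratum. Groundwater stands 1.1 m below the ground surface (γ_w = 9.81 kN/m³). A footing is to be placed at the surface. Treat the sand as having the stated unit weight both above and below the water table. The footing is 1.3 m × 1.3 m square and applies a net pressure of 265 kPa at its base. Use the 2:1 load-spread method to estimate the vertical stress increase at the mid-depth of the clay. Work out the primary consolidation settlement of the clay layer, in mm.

Mid-depth of clay below the ground surface: z = 1.5 + 5.4/2 = 4.2 m.
Total vertical stress at mid-clay: σ_v = 18.1×1.5 + 16.1×2.7 = 70.62 kPa.
Pore pressure: u = 9.81×(4.2 − 1.1) = 30.411 kPa.
Initial effective stress: σ'_0 = σ_v − u = 70.62 − 30.411 = 40.209 kPa.
Stress increase at mid-clay by the 2:1 spreading method:
Δσ = qBL/((B+z)(L+z)) = 265×1.3×1.3/((1.3+4.2)(1.3+4.2)) = 14.805 kPa
Final effective stress: σ'_f = σ'_0 + Δσ = 40.209 + 14.805 = 55.014 kPa.
Normally consolidated clay, so the full stress increment lies on the virgin compression line:
S_c = C_c·H/(1+e₀)·log₁₀(σ'_f/σ'_0) = 0.33×5.4/(1+1.02)×log₁₀(55.014/40.209)
    = 0.88218 × 0.13615 = 0.1201 m

S_c ≈ 120 mm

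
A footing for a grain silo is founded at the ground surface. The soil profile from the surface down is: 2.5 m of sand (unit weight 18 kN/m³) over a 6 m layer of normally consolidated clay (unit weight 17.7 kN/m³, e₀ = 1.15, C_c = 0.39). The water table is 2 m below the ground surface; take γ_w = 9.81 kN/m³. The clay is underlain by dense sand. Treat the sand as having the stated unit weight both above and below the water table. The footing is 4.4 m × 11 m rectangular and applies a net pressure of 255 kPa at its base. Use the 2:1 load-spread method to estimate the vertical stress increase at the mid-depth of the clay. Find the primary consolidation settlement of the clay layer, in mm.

Mid-depth of clay below the ground surface: z = 2.5 + 6/2 = 5.5 m.
Total vertical stress at mid-clay: σ_v = 18×2.5 + 17.7×3 = 98.1 kPa.
Pore pressure: u = 9.81×(5.5 − 2) = 34.335 kPa.
Initial effective stress: σ'_0 = σ_v − u = 98.1 − 34.335 = 63.765 kPa.
Stress increase at mid-clay by the 2:1 spreading method:
Δσ = qBL/((B+z)(L+z)) = 255×4.4×11/((4.4+5.5)(11+5.5)) = 75.556 kPa
Final effective stress: σ'_f = σ'_0 + Δσ = 63.765 + 75.556 = 139.32 kPa.
Normally consolidated clay, so the full stress increment lies on the virgin compression line:
S_c = C_c·H/(1+e₀)·log₁₀(σ'_f/σ'_0) = 0.39×6/(1+1.15)×log₁₀(139.32/63.765)
    = 1.0884 × 0.33943 = 0.3694 m

S_c ≈ 369 mm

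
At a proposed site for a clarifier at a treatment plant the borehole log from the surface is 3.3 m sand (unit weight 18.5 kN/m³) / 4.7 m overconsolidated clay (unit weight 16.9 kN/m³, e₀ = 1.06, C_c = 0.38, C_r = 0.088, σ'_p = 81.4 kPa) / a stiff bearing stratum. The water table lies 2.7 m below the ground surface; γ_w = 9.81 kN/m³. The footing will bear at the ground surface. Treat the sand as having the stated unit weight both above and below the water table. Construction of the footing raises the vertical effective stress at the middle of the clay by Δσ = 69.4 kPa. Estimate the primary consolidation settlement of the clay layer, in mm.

S_c ≈ 218 mm

Mid-depth of clay below the ground surface: z = 3.3 + 4.7/2 = 5.65 m.
Total vertical stress at mid-clay: σ_v = 18.5×3.3 + 16.9×2.35 = 100.76 kPa.
Pore pressure: u = 9.81×(5.65 − 2.7) = 28.94 kPa.
Initial effective stress: σ'_0 = σ_v − u = 100.76 − 28.94 = 71.82 kPa.
Final effective stress: σ'_f = 71.82 + 69.4 = 141.22 kPa.
σ'_f = 141.22 > σ'_p = 81.4 kPa, so the stress path crosses the preconsolidation pressure — recompression up to σ'_p, then virgin compression beyond:
S_c = H/(1+e₀)·[C_r·log₁₀(σ'_p/σ'_0) + C_c·log₁₀(σ'_f/σ'_p)]
    = 4.7/2.06 × [0.088×log₁₀(81.4/71.82) + 0.38×log₁₀(141.22/81.4)]
    = 2.2816 × [0.0047854 + 0.090923] = 0.2184 m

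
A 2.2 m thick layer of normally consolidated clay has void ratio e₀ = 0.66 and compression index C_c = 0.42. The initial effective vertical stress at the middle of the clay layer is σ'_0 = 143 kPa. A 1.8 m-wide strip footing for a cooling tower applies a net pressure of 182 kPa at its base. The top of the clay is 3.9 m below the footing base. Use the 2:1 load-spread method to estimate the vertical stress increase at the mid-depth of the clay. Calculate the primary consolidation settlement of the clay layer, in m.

S_c ≈ 0.0702 m

Mid-depth of clay below the footing base: z = 3.9 + 2.2/2 = 5 m.
Stress increase at mid-clay by the 2:1 spreading method:
Δσ = qB/(B+z) = 182×1.8/(1.8+5) = 48.176 kPa
Final effective stress: σ'_f = σ'_0 + Δσ = 143 + 48.176 = 191.18 kPa.
Normally consolidated clay, so the full stress increment lies on the virgin compression line:
S_c = C_c·H/(1+e₀)·log₁₀(σ'_f/σ'_0) = 0.42×2.2/(1+0.66)×log₁₀(191.18/143)
    = 0.55663 × 0.12611 = 0.0702 m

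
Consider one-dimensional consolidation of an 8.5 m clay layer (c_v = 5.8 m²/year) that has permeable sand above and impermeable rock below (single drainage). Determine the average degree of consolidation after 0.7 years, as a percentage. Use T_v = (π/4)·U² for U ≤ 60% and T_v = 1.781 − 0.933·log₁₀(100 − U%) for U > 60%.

U ≈ 26.7 %

Drainage path length: H_d = H = 8.5 m (single drainage).
T_v = c_v·t/H_d² = 5.8×0.7/8.5² = 0.056194.
T_v = 0.056194 corresponds to the U ≤ 60% branch:
U = √(4T_v/π) = 0.2675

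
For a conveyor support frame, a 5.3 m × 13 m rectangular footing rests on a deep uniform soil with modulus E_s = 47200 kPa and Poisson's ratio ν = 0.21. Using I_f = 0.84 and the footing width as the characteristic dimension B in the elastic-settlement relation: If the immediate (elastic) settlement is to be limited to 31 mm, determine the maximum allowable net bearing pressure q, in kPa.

S_e = q·B·(1−ν²)/E_s · I_f  ⇒  q = S_e·E_s / (B·(1−ν²)·I_f).
q = 0.031 × 47200 / (5.3 × 0.9559 × 0.84) = 343.8 kPa

q ≈ 344 kPa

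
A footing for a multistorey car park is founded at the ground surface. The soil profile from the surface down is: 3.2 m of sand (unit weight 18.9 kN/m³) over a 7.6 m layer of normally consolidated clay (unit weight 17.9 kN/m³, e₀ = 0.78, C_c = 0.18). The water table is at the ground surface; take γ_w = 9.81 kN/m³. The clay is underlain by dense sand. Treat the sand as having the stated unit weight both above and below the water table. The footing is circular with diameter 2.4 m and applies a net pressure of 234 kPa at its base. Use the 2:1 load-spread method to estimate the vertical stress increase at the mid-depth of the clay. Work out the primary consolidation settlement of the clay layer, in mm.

Mid-depth of clay below the ground surface: z = 3.2 + 7.6/2 = 7 m.
Total vertical stress at mid-clay: σ_v = 18.9×3.2 + 17.9×3.8 = 128.5 kPa.
Pore pressure: u = 9.81×(7 − 0) = 68.67 kPa.
Initial effective stress: σ'_0 = σ_v − u = 128.5 − 68.67 = 59.83 kPa.
Stress increase at mid-clay by the 2:1 spreading method:
Δσ ≈ qD²/(D+z)² = 234×2.4²/(2.4+7)² = 15.254 kPa
Final effective stress: σ'_f = σ'_0 + Δσ = 59.83 + 15.254 = 75.084 kPa.
Normally consolidated clay, so the full stress increment lies on the virgin compression line:
S_c = C_c·H/(1+e₀)·log₁₀(σ'_f/σ'_0) = 0.18×7.6/(1+0.78)×log₁₀(75.084/59.83)
    = 0.76854 × 0.098628 = 0.0758 m

S_c ≈ 75.8 mm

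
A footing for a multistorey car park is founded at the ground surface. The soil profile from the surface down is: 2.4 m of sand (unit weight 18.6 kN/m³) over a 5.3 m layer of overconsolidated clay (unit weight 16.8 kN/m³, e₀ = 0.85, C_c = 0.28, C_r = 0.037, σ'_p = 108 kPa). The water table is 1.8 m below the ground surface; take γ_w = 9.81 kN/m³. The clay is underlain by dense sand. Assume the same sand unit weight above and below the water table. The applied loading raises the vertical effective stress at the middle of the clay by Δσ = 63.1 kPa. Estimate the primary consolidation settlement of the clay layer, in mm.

Mid-depth of clay below the ground surface: z = 2.4 + 5.3/2 = 5.05 m.
Total vertical stress at mid-clay: σ_v = 18.6×2.4 + 16.8×2.65 = 89.16 kPa.
Pore pressure: u = 9.81×(5.05 − 1.8) = 31.883 kPa.
Initial effective stress: σ'_0 = σ_v − u = 89.16 − 31.883 = 57.277 kPa.
Final effective stress: σ'_f = 57.277 + 63.1 = 120.38 kPa.
σ'_f = 120.38 > σ'_p = 108 kPa, so the stress path crosses the preconsolidation pressure — recompression up to σ'_p, then virgin compression beyond:
S_c = H/(1+e₀)·[C_r·log₁₀(σ'_p/σ'_0) + C_c·log₁₀(σ'_f/σ'_p)]
    = 5.3/1.85 × [0.037×log₁₀(108/57.277) + 0.28×log₁₀(120.38/108)]
    = 2.8649 × [0.010191 + 0.013197] = 0.067 m

S_c ≈ 67 mm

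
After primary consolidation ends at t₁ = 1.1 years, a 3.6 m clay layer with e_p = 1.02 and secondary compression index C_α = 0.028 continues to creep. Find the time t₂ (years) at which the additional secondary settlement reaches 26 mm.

S_s = C_α·H/(1+e_p)·log₁₀(t₂/t₁) ⇒ log₁₀(t₂/t₁) = S_s·(1+e_p)/(C_α·H).
log₁₀(t₂/t₁) = 0.026 × (1+1.02) / (0.028×3.6) = 0.521
t₂ = t₁ × 10^0.521 = 1.1 × 3.319 = 3.651 years

t₂ ≈ 3.65 years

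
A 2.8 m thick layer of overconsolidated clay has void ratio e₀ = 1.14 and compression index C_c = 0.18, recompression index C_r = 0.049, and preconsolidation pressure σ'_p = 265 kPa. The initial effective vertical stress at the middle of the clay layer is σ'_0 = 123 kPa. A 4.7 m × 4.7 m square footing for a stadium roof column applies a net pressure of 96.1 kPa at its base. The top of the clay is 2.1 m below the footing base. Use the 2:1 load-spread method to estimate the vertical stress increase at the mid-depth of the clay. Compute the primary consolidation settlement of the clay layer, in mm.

S_c ≈ 6.36 mm

Mid-depth of clay below the footing base: z = 2.1 + 2.8/2 = 3.5 m.
Stress increase at mid-clay by the 2:1 spreading method:
Δσ = qBL/((B+z)(L+z)) = 96.1×4.7×4.7/((4.7+3.5)(4.7+3.5)) = 31.571 kPa
Final effective stress: σ'_f = 123 + 31.571 = 154.57 kPa.
σ'_f = 154.57 ≤ σ'_p = 265 kPa, so the clay remains overconsolidated and only the recompression index applies:
S_c = C_r·H/(1+e₀)·log₁₀(σ'_f/σ'_0) = 0.049×2.8/2.14×log₁₀(154.57/123)
    = 0.064112 × 0.09922 = 0.006361 m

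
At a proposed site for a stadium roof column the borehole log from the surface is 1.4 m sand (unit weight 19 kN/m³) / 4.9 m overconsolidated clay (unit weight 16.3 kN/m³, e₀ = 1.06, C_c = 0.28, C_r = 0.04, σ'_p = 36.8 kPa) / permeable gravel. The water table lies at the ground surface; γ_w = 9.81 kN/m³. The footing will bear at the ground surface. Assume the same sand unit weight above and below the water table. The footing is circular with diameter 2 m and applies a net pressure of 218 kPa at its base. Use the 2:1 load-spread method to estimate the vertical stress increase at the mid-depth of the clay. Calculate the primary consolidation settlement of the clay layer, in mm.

S_c ≈ 122 mm

Mid-depth of clay below the ground surface: z = 1.4 + 4.9/2 = 3.85 m.
Total vertical stress at mid-clay: σ_v = 19×1.4 + 16.3×2.45 = 66.535 kPa.
Pore pressure: u = 9.81×(3.85 − 0) = 37.769 kPa.
Initial effective stress: σ'_0 = σ_v − u = 66.535 − 37.769 = 28.766 kPa.
Stress increase at mid-clay by the 2:1 spreading method:
Δσ ≈ qD²/(D+z)² = 218×2²/(2+3.85)² = 25.48 kPa
Final effective stress: σ'_f = 28.766 + 25.48 = 54.246 kPa.
σ'_f = 54.246 > σ'_p = 36.8 kPa, so the stress path crosses the preconsolidation pressure — recompression up to σ'_p, then virgin compression beyond:
S_c = H/(1+e₀)·[C_r·log₁₀(σ'_p/σ'_0) + C_c·log₁₀(σ'_f/σ'_p)]
    = 4.9/2.06 × [0.04×log₁₀(36.8/28.766) + 0.28×log₁₀(54.246/36.8)]
    = 2.3786 × [0.0042787 + 0.047186] = 0.1224 m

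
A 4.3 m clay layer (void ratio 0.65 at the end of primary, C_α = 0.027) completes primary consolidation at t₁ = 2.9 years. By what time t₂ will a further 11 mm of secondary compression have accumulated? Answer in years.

S_s = C_α·H/(1+e_p)·log₁₀(t₂/t₁) ⇒ log₁₀(t₂/t₁) = S_s·(1+e_p)/(C_α·H).
log₁₀(t₂/t₁) = 0.011 × (1+0.65) / (0.027×4.3) = 0.1563
t₂ = t₁ × 10^0.1563 = 2.9 × 1.433 = 4.157 years

t₂ ≈ 4.16 years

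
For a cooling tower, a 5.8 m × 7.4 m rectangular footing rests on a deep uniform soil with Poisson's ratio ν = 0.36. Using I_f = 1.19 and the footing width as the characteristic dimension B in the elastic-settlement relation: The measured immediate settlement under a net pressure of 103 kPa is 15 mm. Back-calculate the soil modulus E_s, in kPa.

E_s ≈ 41300 kPa

S_e = q·B·(1−ν²)/E_s · I_f  ⇒  E_s = q·B·(1−ν²)·I_f / S_e.
E_s = 103 × 5.8 × 0.8704 × 1.19 / 0.015 = 41250 kPa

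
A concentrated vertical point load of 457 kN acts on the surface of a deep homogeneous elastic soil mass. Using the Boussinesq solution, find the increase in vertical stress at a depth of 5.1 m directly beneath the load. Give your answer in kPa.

Δσ_z ≈ 8.39 kPa

Boussinesq vertical stress below a point load on an elastic half-space:
Δσ_z = 3P/(2πz²) · [1 + (r/z)²]^(−5/2)
r/z = 0/5.1 = 0; [1+(r/z)²]^(−5/2) = 1.
Δσ_z = 3×457/(2π×5.1²) × 1 = 8.3891 × 1 = 8.389 kPa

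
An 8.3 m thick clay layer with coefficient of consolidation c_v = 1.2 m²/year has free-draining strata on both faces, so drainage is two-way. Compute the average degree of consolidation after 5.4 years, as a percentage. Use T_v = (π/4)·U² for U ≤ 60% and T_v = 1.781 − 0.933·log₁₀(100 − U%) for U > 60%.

Drainage path length: H_d = H/2 = 4.15 m (double drainage).
T_v = c_v·t/H_d² = 1.2×5.4/4.15² = 0.37625.
T_v = 0.37625 corresponds to the U > 60% branch:
U = 1 − 10^((1.781 − T_v)/0.933)/100 = 0.6796

U ≈ 68 %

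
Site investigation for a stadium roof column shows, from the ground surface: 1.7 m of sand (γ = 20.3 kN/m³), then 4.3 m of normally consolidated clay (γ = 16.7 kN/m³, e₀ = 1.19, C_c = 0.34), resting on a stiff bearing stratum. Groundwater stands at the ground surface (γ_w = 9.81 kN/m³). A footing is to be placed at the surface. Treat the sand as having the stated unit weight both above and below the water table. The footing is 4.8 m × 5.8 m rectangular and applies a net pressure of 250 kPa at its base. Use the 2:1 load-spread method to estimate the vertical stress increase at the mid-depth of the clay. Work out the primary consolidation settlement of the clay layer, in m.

S_c ≈ 0.368 m

Mid-depth of clay below the ground surface: z = 1.7 + 4.3/2 = 3.85 m.
Total vertical stress at mid-clay: σ_v = 20.3×1.7 + 16.7×2.15 = 70.415 kPa.
Pore pressure: u = 9.81×(3.85 − 0) = 37.769 kPa.
Initial effective stress: σ'_0 = σ_v − u = 70.415 − 37.769 = 32.646 kPa.
Stress increase at mid-clay by the 2:1 spreading method:
Δσ = qBL/((B+z)(L+z)) = 250×4.8×5.8/((4.8+3.85)(5.8+3.85)) = 83.381 kPa
Final effective stress: σ'_f = σ'_0 + Δσ = 32.646 + 83.381 = 116.03 kPa.
Normally consolidated clay, so the full stress increment lies on the virgin compression line:
S_c = C_c·H/(1+e₀)·log₁₀(σ'_f/σ'_0) = 0.34×4.3/(1+1.19)×log₁₀(116.03/32.646)
    = 0.66758 × 0.55074 = 0.3677 m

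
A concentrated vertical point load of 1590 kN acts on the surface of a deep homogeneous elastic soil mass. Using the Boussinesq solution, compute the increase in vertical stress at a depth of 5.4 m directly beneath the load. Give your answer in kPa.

Boussinesq vertical stress below a point load on an elastic half-space:
Δσ_z = 3P/(2πz²) · [1 + (r/z)²]^(−5/2)
r/z = 0/5.4 = 0; [1+(r/z)²]^(−5/2) = 1.
Δσ_z = 3×1590/(2π×5.4²) × 1 = 26.035 × 1 = 26.04 kPa

Δσ_z ≈ 26 kPa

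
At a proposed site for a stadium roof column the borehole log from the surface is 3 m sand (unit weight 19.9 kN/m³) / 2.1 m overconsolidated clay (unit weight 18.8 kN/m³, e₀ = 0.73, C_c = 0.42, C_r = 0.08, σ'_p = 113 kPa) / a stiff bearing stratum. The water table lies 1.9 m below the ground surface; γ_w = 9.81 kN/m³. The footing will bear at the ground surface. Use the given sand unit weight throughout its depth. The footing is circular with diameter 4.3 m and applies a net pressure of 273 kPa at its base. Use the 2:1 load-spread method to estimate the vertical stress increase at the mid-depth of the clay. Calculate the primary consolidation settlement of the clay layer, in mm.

S_c ≈ 60.2 mm

Mid-depth of clay below the ground surface: z = 3 + 2.1/2 = 4.05 m.
Total vertical stress at mid-clay: σ_v = 19.9×3 + 18.8×1.05 = 79.44 kPa.
Pore pressure: u = 9.81×(4.05 − 1.9) = 21.091 kPa.
Initial effective stress: σ'_0 = σ_v − u = 79.44 − 21.091 = 58.349 kPa.
Stress increase at mid-clay by the 2:1 spreading method:
Δσ ≈ qD²/(D+z)² = 273×4.3²/(4.3+4.05)² = 72.398 kPa
Final effective stress: σ'_f = 58.349 + 72.398 = 130.75 kPa.
σ'_f = 130.75 > σ'_p = 113 kPa, so the stress path crosses the preconsolidation pressure — recompression up to σ'_p, then virgin compression beyond:
S_c = H/(1+e₀)·[C_r·log₁₀(σ'_p/σ'_0) + C_c·log₁₀(σ'_f/σ'_p)]
    = 2.1/1.73 × [0.08×log₁₀(113/58.349) + 0.42×log₁₀(130.75/113)]
    = 1.2139 × [0.022964 + 0.026613] = 0.06018 m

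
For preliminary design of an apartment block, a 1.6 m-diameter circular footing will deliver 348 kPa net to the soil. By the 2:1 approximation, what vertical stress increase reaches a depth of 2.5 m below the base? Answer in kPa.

Δσ_z ≈ 53 kPa

By the 2:1 method the load spreads at 1 horizontal : 2 vertical, so at depth z the loaded area has grown by z in each plan dimension:
Δσ ≈ qD²/(D+z)² = 348×1.6²/(1.6+2.5)² = 52.997 kPa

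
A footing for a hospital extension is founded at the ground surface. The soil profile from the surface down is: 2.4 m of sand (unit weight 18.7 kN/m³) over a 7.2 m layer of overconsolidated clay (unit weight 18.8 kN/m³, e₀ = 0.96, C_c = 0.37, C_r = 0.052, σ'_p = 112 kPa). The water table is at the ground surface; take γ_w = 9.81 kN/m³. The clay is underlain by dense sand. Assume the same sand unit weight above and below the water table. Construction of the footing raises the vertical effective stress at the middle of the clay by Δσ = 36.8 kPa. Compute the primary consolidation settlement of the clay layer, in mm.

S_c ≈ 43.3 mm

Mid-depth of clay below the ground surface: z = 2.4 + 7.2/2 = 6 m.
Total vertical stress at mid-clay: σ_v = 18.7×2.4 + 18.8×3.6 = 112.56 kPa.
Pore pressure: u = 9.81×(6 − 0) = 58.86 kPa.
Initial effective stress: σ'_0 = σ_v − u = 112.56 − 58.86 = 53.7 kPa.
Final effective stress: σ'_f = 53.7 + 36.8 = 90.5 kPa.
σ'_f = 90.5 ≤ σ'_p = 112 kPa, so the clay remains overconsolidated and only the recompression index applies:
S_c = C_r·H/(1+e₀)·log₁₀(σ'_f/σ'_0) = 0.052×7.2/1.96×log₁₀(90.5/53.7)
    = 0.19102 × 0.22667 = 0.0433 m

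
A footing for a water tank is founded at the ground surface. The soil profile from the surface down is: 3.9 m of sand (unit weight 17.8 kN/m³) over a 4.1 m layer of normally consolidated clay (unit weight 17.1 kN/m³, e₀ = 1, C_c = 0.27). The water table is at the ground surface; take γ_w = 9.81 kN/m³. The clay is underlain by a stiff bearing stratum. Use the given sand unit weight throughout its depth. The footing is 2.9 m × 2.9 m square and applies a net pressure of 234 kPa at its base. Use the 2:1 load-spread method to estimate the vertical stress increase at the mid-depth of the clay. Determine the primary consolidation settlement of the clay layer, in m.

S_c ≈ 0.105 m

Mid-depth of clay below the ground surface: z = 3.9 + 4.1/2 = 5.95 m.
Total vertical stress at mid-clay: σ_v = 17.8×3.9 + 17.1×2.05 = 104.47 kPa.
Pore pressure: u = 9.81×(5.95 − 0) = 58.37 kPa.
Initial effective stress: σ'_0 = σ_v − u = 104.47 − 58.37 = 46.1 kPa.
Stress increase at mid-clay by the 2:1 spreading method:
Δσ = qBL/((B+z)(L+z)) = 234×2.9×2.9/((2.9+5.95)(2.9+5.95)) = 25.126 kPa
Final effective stress: σ'_f = σ'_0 + Δσ = 46.1 + 25.126 = 71.226 kPa.
Normally consolidated clay, so the full stress increment lies on the virgin compression line:
S_c = C_c·H/(1+e₀)·log₁₀(σ'_f/σ'_0) = 0.27×4.1/(1+1)×log₁₀(71.226/46.1)
    = 0.5535 × 0.18894 = 0.1046 m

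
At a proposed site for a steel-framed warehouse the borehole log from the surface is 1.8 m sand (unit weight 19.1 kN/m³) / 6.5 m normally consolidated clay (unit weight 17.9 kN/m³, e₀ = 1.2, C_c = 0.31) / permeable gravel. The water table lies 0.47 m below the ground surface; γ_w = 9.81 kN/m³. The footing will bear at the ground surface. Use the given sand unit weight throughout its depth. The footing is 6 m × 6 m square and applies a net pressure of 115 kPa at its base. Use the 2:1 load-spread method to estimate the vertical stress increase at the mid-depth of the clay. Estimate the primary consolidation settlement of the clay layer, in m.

Mid-depth of clay below the ground surface: z = 1.8 + 6.5/2 = 5.05 m.
Total vertical stress at mid-clay: σ_v = 19.1×1.8 + 17.9×3.25 = 92.555 kPa.
Pore pressure: u = 9.81×(5.05 − 0.47) = 44.93 kPa.
Initial effective stress: σ'_0 = σ_v − u = 92.555 − 44.93 = 47.625 kPa.
Stress increase at mid-clay by the 2:1 spreading method:
Δσ = qBL/((B+z)(L+z)) = 115×6×6/((6+5.05)(6+5.05)) = 33.906 kPa
Final effective stress: σ'_f = σ'_0 + Δσ = 47.625 + 33.906 = 81.531 kPa.
Normally consolidated clay, so the full stress increment lies on the virgin compression line:
S_c = C_c·H/(1+e₀)·log₁₀(σ'_f/σ'_0) = 0.31×6.5/(1+1.2)×log₁₀(81.531/47.625)
    = 0.91591 × 0.23349 = 0.2139 m

S_c ≈ 0.214 m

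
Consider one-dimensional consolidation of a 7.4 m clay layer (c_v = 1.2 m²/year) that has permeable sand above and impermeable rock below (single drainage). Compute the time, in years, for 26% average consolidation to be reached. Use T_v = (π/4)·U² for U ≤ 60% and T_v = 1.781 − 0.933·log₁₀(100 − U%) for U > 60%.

Drainage path length: H_d = H = 7.4 m (single drainage).
U ≤ 60%: T_v = (π/4)·U² = (π/4)×0.26² = 0.053093.
t = T_v·H_d²/c_v = 0.053093×7.4²/1.2 = 2.423 years.

t ≈ 2.42 years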